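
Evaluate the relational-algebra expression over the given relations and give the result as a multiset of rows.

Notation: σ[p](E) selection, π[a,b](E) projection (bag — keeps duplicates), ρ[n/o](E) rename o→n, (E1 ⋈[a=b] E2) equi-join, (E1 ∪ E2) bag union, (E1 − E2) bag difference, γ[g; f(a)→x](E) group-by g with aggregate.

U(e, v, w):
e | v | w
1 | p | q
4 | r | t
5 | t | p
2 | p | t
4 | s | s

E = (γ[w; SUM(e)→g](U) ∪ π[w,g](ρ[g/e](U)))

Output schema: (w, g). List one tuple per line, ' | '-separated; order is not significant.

Stepwise |·|:
  U → 5
  γ[w; SUM(e)→g](U) → 4
  U → 5
  ρ[g/e](U) → 5
  π[w,g](ρ[g/e](U)) → 5
  (γ[w; SUM(e)→g](U) ∪ π[w,g](ρ[g/e](U))) → 9

== RESULT ==
w | g
p | 5
p | 5
q | 1
q | 1
s | 4
s | 4
t | 2
t | 4
t | 6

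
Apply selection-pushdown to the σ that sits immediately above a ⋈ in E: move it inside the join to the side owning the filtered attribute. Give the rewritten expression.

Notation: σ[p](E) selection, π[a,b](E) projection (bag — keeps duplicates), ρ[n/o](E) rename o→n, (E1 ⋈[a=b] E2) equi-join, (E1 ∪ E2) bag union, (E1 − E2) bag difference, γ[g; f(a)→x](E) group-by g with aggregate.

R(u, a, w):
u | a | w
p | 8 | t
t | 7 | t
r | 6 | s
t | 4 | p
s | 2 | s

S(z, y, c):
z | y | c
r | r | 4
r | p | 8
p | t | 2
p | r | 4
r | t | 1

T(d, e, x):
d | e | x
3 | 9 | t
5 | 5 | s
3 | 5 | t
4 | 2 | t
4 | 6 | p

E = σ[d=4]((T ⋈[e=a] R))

σ filters on d, owned by the left side.
E' = (σ[d=4](T) ⋈[e=a] R)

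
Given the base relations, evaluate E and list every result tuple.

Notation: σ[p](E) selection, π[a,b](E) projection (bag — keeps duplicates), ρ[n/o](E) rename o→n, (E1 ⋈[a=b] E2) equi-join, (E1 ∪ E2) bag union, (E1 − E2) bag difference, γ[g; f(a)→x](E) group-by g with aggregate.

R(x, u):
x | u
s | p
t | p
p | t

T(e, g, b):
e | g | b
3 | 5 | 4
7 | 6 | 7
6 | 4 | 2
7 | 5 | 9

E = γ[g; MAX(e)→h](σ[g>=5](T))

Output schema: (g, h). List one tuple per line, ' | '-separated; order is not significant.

Row counts bottom-up:
  T → 4
  σ[g>=5](T) → 3
  γ[g; MAX(e)→h](σ[g>=5](T)) → 2

== RESULT ==
g | h
5 | 7
6 | 7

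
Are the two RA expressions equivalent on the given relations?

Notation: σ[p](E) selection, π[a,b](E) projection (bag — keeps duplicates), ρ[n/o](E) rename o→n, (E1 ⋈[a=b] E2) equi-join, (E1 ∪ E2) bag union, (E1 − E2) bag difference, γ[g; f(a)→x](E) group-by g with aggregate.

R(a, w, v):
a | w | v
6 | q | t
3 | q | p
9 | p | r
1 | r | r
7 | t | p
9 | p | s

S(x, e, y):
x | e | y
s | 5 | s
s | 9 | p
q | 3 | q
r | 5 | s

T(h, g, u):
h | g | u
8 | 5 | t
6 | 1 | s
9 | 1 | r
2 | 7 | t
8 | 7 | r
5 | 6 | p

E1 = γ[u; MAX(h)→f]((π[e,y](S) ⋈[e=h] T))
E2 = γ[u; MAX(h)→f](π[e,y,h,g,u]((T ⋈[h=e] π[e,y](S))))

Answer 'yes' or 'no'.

E1 per-node cardinality:
  S → 4
  π[e,y](S) → 4
  T → 6
  (π[e,y](S) ⋈[e=h] T) → 3
  γ[u; MAX(h)→f]((π[e,y](S) ⋈[e=h] T)) → 2
E2 per-node cardinality:
  T → 6
  S → 4
  π[e,y](S) → 4
  (T ⋈[h=e] π[e,y](S)) → 3
  π[e,y,h,g,u]((T ⋈[h=e] π[e,y](S))) → 3
  γ[u; MAX(h)→f](π[e,y,h,g,u]((T ⋈[h=e] π[e,y](S)))) → 2

E1 and E2 produce the same multiset:
u | f
p | 5
r | 9

yes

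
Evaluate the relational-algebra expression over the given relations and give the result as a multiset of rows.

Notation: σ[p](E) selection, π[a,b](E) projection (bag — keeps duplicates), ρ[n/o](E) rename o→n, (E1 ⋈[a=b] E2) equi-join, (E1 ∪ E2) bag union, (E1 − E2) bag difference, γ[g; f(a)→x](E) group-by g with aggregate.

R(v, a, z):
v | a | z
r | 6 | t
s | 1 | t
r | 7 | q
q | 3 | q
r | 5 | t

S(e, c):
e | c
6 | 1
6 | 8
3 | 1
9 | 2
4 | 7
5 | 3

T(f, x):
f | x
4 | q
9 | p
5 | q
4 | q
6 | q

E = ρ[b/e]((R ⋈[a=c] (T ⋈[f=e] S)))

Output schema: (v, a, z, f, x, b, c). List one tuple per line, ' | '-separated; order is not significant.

Per-node cardinality:
  R → 5
  T → 5
  S → 6
  (T ⋈[f=e] S) → 6
  (R ⋈[a=c] (T ⋈[f=e] S)) → 4
  ρ[b/e]((R ⋈[a=c] (T ⋈[f=e] S))) → 4

== RESULT ==
v | a | z | f | x | b | c
q | 3 | q | 5 | q | 5 | 3
r | 7 | q | 4 | q | 4 | 7
r | 7 | q | 4 | q | 4 | 7
s | 1 | t | 6 | q | 6 | 1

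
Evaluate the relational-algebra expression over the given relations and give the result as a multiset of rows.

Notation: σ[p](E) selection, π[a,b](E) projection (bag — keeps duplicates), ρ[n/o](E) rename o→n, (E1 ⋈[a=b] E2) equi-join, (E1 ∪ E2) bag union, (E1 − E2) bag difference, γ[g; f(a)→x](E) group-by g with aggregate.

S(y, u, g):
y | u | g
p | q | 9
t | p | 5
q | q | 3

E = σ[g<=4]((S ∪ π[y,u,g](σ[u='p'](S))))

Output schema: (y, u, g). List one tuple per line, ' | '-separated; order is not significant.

Per-node cardinality:
  S → 3
  S → 3
  σ[u='p'](S) → 1
  π[y,u,g](σ[u='p'](S)) → 1
  (S ∪ π[y,u,g](σ[u='p'](S))) → 4
  σ[g<=4]((S ∪ π[y,u,g](σ[u='p'](S)))) → 1

== RESULT ==
y | u | g
q | q | 3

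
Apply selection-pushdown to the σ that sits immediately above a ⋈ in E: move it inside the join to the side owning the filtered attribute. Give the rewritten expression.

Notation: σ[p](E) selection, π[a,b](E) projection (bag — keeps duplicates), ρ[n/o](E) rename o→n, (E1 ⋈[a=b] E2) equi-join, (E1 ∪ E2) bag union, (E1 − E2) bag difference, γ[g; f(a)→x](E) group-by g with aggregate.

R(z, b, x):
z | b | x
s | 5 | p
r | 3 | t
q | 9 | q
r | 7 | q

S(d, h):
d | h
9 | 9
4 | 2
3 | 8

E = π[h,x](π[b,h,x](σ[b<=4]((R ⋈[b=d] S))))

σ filters on b, owned by the left side.
E' = π[h,x](π[b,h,x]((σ[b<=4](R) ⋈[b=d] S)))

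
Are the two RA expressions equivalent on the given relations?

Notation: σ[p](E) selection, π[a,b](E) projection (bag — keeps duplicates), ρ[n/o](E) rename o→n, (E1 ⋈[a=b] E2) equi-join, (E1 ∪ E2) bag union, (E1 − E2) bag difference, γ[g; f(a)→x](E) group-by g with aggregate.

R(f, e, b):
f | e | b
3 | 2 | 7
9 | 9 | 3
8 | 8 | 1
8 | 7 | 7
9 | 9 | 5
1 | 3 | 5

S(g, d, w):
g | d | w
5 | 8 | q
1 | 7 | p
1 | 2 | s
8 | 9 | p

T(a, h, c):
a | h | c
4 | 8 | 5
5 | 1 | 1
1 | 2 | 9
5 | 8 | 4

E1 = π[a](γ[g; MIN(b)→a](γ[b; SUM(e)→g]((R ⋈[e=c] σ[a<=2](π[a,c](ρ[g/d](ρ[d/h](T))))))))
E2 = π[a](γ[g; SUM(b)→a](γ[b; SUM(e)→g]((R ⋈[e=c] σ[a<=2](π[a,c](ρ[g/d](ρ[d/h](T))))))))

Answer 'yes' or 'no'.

E1 per-node cardinality:
  R → 6
  T → 4
  ρ[d/h](T) → 4
  ρ[g/d](ρ[d/h](T)) → 4
  π[a,c](ρ[g/d](ρ[d/h](T))) → 4
  σ[a<=2](π[a,c](ρ[g/d](ρ[d/h](T)))) → 1
  (R ⋈[e=c] σ[a<=2](π[a,c](ρ[g/d](ρ[d/h](T))))) → 2
  γ[b; SUM(e)→g]((R ⋈[e=c] σ[a<=2](π[a,c](ρ[g/d](ρ[d/h](T)))))) → 2
  γ[g; MIN(b)→a](γ[b; SUM(e)→g]((R ⋈[e=c] σ[a<=2](π[a,c](ρ[g/d](ρ[d/h](T))))))) → 1
  π[a](γ[g; MIN(b)→a](γ[b; SUM(e)→g]((R ⋈[e=c] σ[a<=2](π[a,c](ρ[g/d](ρ[d/h](T)))))))) → 1
E2 per-node cardinality:
  R → 6
  T → 4
  ρ[d/h](T) → 4
  ρ[g/d](ρ[d/h](T)) → 4
  π[a,c](ρ[g/d](ρ[d/h](T))) → 4
  σ[a<=2](π[a,c](ρ[g/d](ρ[d/h](T)))) → 1
  (R ⋈[e=c] σ[a<=2](π[a,c](ρ[g/d](ρ[d/h](T))))) → 2
  γ[b; SUM(e)→g]((R ⋈[e=c] σ[a<=2](π[a,c](ρ[g/d](ρ[d/h](T)))))) → 2
  γ[g; SUM(b)→a](γ[b; SUM(e)→g]((R ⋈[e=c] σ[a<=2](π[a,c](ρ[g/d](ρ[d/h](T))))))) → 1
  π[a](γ[g; SUM(b)→a](γ[b; SUM(e)→g]((R ⋈[e=c] σ[a<=2](π[a,c](ρ[g/d](ρ[d/h](T)))))))) → 1

E1 result:
a
3
E2 result:
a
8
Witness: (8,) appears 0× in E1 but 1× in E2.

no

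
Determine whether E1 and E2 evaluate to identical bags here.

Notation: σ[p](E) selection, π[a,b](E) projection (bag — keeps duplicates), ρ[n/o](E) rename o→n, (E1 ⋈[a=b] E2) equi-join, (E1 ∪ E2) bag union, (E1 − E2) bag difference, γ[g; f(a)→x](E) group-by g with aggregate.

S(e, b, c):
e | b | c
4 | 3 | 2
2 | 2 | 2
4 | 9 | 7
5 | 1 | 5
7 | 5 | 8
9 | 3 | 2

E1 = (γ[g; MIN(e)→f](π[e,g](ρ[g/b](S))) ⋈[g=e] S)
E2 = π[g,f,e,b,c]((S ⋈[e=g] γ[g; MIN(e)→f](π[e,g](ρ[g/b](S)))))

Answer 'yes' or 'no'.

E1 subexpression sizes:
  S → 6
  ρ[g/b](S) → 6
  π[e,g](ρ[g/b](S)) → 6
  γ[g; MIN(e)→f](π[e,g](ρ[g/b](S))) → 5
  S → 6
  (γ[g; MIN(e)→f](π[e,g](ρ[g/b](S))) ⋈[g=e] S) → 3
E2 subexpression sizes:
  S → 6
  S → 6
  ρ[g/b](S) → 6
  π[e,g](ρ[g/b](S)) → 6
  γ[g; MIN(e)→f](π[e,g](ρ[g/b](S))) → 5
  (S ⋈[e=g] γ[g; MIN(e)→f](π[e,g](ρ[g/b](S)))) → 3
  π[g,f,e,b,c]((S ⋈[e=g] γ[g; MIN(e)→f](π[e,g](ρ[g/b](S))))) → 3

E1 and E2 produce the same multiset:
g | f | e | b | c
2 | 2 | 2 | 2 | 2
5 | 7 | 5 | 1 | 5
9 | 4 | 9 | 3 | 2

yes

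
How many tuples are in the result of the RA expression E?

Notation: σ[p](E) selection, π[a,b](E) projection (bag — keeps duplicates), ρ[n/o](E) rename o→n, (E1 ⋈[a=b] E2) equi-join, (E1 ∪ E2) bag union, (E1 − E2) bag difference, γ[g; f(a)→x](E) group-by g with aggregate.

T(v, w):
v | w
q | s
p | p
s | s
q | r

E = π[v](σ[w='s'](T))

Row counts bottom-up:
  T → 4
  σ[w='s'](T) → 2
  π[v](σ[w='s'](T)) → 2

|E| = 2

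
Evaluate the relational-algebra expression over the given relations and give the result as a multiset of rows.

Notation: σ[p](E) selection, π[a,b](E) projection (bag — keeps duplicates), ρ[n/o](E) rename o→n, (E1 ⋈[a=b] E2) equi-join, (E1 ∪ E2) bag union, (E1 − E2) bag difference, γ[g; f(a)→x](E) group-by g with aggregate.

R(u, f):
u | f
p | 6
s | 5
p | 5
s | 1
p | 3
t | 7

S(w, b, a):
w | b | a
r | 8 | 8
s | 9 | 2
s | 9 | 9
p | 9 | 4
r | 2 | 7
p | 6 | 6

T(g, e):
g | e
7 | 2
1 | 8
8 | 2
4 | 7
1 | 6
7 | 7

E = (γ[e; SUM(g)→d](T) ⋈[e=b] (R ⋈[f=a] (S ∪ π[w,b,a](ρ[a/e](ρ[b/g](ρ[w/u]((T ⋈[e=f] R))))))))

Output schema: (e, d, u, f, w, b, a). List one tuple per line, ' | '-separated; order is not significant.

Row counts bottom-up:
  T → 6
  γ[e; SUM(g)→d](T) → 4
  R → 6
  S → 6
  T → 6
  R → 6
  (T ⋈[e=f] R) → 3
  ρ[w/u]((T ⋈[e=f] R)) → 3
  ρ[b/g](ρ[w/u]((T ⋈[e=f] R))) → 3
  ρ[a/e](ρ[b/g](ρ[w/u]((T ⋈[e=f] R)))) → 3
  π[w,b,a](ρ[a/e](ρ[b/g](ρ[w/u]((T ⋈[e=f] R))))) → 3
  (S ∪ π[w,b,a](ρ[a/e](ρ[b/g](ρ[w/u]((T ⋈[e=f] R)))))) → 9
  (R ⋈[f=a] (S ∪ π[w,b,a](ρ[a/e](ρ[b/g](ρ[w/u]((T ⋈[e=f] R))))))) → 5
  (γ[e; SUM(g)→d](T) ⋈[e=b] (R ⋈[f=a] (S ∪ π[w,b,a](ρ[a/e](ρ[b/g](ρ[w/u]((T ⋈[e=f] R)))))))) → 3

== RESULT ==
e | d | u | f | w | b | a
2 | 15 | t | 7 | r | 2 | 7
6 | 1 | p | 6 | p | 6 | 6
7 | 11 | t | 7 | t | 7 | 7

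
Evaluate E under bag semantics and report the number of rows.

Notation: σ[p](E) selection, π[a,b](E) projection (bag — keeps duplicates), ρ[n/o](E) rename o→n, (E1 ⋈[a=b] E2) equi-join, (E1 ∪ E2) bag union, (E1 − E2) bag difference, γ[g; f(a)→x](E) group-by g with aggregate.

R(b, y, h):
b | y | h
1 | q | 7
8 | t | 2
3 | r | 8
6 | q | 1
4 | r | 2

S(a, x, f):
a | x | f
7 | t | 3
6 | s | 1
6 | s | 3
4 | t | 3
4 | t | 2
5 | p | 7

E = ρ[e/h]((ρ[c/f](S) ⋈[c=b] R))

Subexpression sizes:
  S → 6
  ρ[c/f](S) → 6
  R → 5
  (ρ[c/f](S) ⋈[c=b] R) → 4
  ρ[e/h]((ρ[c/f](S) ⋈[c=b] R)) → 4

|E| = 4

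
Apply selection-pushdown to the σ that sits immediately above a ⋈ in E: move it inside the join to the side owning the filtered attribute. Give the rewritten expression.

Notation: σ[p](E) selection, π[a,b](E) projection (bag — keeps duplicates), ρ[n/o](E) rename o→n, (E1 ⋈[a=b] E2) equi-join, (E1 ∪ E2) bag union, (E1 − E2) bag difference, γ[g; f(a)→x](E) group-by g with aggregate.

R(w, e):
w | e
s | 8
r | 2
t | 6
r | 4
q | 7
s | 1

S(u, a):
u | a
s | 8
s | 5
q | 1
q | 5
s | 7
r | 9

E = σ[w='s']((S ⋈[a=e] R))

σ filters on w, owned by the right side.
E' = (S ⋈[a=e] σ[w='s'](R))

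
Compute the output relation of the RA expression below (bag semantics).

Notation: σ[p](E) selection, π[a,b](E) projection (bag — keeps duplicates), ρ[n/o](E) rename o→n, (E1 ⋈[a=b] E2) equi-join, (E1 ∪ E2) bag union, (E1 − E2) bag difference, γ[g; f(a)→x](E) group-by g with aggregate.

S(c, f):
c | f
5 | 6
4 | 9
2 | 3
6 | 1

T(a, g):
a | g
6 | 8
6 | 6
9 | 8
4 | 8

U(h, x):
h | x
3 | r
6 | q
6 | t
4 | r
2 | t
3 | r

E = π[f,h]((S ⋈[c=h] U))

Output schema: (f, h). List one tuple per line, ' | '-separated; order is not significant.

Subexpression sizes:
  S → 4
  U → 6
  (S ⋈[c=h] U) → 4
  π[f,h]((S ⋈[c=h] U)) → 4

== RESULT ==
f | h
1 | 6
1 | 6
3 | 2
9 | 4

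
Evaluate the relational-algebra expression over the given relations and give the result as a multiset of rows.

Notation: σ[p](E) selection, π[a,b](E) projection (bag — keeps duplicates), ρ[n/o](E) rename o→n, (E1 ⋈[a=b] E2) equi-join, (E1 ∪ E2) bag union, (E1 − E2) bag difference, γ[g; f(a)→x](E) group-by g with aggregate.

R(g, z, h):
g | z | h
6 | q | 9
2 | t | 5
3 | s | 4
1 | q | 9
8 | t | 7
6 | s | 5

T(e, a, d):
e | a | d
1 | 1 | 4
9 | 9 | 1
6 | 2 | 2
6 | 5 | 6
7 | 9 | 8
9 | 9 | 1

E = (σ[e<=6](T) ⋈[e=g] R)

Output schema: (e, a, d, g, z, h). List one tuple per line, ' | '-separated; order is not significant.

Row counts bottom-up:
  T → 6
  σ[e<=6](T) → 3
  R → 6
  (σ[e<=6](T) ⋈[e=g] R) → 5

== RESULT ==
e | a | d | g | z | h
1 | 1 | 4 | 1 | q | 9
6 | 2 | 2 | 6 | q | 9
6 | 2 | 2 | 6 | s | 5
6 | 5 | 6 | 6 | q | 9
6 | 5 | 6 | 6 | s | 5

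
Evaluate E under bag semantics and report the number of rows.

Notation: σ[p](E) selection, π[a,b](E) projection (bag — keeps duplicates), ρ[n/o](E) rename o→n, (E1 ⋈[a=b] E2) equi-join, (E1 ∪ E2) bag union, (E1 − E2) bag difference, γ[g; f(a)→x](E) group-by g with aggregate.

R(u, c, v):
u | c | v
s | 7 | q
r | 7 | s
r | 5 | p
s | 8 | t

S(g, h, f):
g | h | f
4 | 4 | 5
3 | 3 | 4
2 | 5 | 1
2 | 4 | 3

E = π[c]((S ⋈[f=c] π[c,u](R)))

Per-node cardinality:
  S → 4
  R → 4
  π[c,u](R) → 4
  (S ⋈[f=c] π[c,u](R)) → 1
  π[c]((S ⋈[f=c] π[c,u](R))) → 1

|E| = 1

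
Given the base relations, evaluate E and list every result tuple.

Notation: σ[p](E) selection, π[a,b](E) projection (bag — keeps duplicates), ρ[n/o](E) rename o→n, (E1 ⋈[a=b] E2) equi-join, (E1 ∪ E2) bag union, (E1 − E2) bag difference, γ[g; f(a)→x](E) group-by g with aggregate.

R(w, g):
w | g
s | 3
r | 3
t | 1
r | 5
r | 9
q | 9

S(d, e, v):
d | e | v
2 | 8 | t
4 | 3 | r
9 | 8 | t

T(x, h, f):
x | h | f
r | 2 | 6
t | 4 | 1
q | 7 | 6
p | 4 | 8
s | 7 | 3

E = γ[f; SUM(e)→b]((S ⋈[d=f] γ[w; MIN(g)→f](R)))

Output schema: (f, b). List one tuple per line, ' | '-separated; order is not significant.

Row counts bottom-up:
  S → 3
  R → 6
  γ[w; MIN(g)→f](R) → 4
  (S ⋈[d=f] γ[w; MIN(g)→f](R)) → 1
  γ[f; SUM(e)→b]((S ⋈[d=f] γ[w; MIN(g)→f](R))) → 1

== RESULT ==
f | b
9 | 8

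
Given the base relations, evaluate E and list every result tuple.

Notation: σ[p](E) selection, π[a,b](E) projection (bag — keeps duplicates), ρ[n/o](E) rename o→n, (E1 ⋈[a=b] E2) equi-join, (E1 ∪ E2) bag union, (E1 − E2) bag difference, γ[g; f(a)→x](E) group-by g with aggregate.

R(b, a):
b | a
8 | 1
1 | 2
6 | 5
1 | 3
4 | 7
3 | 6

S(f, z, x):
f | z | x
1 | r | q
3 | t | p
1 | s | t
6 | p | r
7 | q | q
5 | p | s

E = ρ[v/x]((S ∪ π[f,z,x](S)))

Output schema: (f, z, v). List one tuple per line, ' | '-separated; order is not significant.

Stepwise |·|:
  S → 6
  S → 6
  π[f,z,x](S) → 6
  (S ∪ π[f,z,x](S)) → 12
  ρ[v/x]((S ∪ π[f,z,x](S))) → 12

== RESULT ==
f | z | v
1 | r | q
1 | r | q
1 | s | t
1 | s | t
3 | t | p
3 | t | p
5 | p | s
5 | p | s
6 | p | r
6 | p | r
7 | q | q
7 | q | q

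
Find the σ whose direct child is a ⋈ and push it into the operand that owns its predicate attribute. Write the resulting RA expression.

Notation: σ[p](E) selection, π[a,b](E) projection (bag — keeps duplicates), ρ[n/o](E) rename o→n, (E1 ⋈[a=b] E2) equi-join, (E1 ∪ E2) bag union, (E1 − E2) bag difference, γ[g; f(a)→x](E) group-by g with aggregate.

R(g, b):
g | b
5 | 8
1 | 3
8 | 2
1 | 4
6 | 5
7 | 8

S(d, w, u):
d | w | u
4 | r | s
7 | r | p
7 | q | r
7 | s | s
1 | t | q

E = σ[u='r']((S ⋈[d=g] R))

σ filters on u, owned by the left side.
E' = (σ[u='r'](S) ⋈[d=g] R)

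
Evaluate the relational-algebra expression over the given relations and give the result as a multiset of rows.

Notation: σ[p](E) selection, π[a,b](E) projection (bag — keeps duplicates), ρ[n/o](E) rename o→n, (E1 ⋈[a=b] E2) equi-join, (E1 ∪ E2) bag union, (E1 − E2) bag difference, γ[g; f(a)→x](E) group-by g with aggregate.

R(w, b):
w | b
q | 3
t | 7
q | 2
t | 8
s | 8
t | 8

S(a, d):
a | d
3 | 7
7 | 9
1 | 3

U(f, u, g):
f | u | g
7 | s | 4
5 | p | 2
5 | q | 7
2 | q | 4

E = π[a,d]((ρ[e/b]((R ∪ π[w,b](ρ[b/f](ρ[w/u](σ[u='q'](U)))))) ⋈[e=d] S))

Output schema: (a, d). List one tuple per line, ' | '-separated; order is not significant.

Stepwise |·|:
  R → 6
  U → 4
  σ[u='q'](U) → 2
  ρ[w/u](σ[u='q'](U)) → 2
  ρ[b/f](ρ[w/u](σ[u='q'](U))) → 2
  π[w,b](ρ[b/f](ρ[w/u](σ[u='q'](U)))) → 2
  (R ∪ π[w,b](ρ[b/f](ρ[w/u](σ[u='q'](U))))) → 8
  ρ[e/b]((R ∪ π[w,b](ρ[b/f](ρ[w/u](σ[u='q'](U)))))) → 8
  S → 3
  (ρ[e/b]((R ∪ π[w,b](ρ[b/f](ρ[w/u](σ[u='q'](U)))))) ⋈[e=d] S) → 2
  π[a,d]((ρ[e/b]((R ∪ π[w,b](ρ[b/f](ρ[w/u](σ[u='q'](U)))))) ⋈[e=d] S)) → 2

== RESULT ==
a | d
1 | 3
3 | 7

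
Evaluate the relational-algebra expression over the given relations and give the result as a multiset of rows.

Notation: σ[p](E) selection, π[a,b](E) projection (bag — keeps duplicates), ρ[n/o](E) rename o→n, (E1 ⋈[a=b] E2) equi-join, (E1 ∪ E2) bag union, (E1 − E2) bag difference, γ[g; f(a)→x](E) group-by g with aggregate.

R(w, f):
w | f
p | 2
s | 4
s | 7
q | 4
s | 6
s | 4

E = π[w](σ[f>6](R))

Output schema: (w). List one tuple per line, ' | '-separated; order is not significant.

Stepwise |·|:
  R → 6
  σ[f>6](R) → 1
  π[w](σ[f>6](R)) → 1

== RESULT ==
w
s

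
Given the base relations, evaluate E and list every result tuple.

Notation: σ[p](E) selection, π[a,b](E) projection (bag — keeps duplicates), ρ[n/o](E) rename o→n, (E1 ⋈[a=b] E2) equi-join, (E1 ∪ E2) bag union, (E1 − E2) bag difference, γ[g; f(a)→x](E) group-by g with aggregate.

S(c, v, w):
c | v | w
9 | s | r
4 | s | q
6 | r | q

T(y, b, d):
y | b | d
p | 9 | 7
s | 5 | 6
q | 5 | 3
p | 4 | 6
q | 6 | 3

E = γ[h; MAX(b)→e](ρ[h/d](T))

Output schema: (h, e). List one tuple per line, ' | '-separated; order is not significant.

Row counts bottom-up:
  T → 5
  ρ[h/d](T) → 5
  γ[h; MAX(b)→e](ρ[h/d](T)) → 3

== RESULT ==
h | e
3 | 6
6 | 5
7 | 9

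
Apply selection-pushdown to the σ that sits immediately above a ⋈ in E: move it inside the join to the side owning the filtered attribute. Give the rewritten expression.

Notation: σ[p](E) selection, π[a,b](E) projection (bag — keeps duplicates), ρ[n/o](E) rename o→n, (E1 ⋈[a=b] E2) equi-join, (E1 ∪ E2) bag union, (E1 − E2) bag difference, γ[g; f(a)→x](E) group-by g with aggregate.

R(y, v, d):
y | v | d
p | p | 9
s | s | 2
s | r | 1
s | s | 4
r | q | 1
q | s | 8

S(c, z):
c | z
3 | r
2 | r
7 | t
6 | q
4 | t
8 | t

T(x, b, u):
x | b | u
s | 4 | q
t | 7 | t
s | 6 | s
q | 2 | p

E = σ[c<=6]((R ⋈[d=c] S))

σ filters on c, owned by the right side.
E' = (R ⋈[d=c] σ[c<=6](S))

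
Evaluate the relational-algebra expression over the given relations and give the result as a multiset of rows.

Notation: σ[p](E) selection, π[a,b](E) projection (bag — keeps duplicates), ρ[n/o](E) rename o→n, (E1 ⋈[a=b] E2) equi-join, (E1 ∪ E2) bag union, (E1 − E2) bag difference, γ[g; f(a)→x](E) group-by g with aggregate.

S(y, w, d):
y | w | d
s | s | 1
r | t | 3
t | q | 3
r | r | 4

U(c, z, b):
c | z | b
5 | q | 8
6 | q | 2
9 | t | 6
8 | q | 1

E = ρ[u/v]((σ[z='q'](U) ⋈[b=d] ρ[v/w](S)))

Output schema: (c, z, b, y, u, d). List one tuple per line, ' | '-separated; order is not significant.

Stepwise |·|:
  U → 4
  σ[z='q'](U) → 3
  S → 4
  ρ[v/w](S) → 4
  (σ[z='q'](U) ⋈[b=d] ρ[v/w](S)) → 1
  ρ[u/v]((σ[z='q'](U) ⋈[b=d] ρ[v/w](S))) → 1

== RESULT ==
c | z | b | y | u | d
8 | q | 1 | s | s | 1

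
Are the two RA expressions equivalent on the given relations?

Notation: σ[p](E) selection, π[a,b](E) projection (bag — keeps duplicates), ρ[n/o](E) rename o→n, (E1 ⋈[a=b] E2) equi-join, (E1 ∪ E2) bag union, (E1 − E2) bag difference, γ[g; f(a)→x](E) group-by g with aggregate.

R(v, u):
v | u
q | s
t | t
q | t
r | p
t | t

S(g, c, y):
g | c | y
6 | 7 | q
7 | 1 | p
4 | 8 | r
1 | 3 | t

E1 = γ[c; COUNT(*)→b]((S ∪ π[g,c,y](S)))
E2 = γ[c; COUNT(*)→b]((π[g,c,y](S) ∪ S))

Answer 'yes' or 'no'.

E1 row counts bottom-up:
  S → 4
  S → 4
  π[g,c,y](S) → 4
  (S ∪ π[g,c,y](S)) → 8
  γ[c; COUNT(*)→b]((S ∪ π[g,c,y](S))) → 4
E2 row counts bottom-up:
  S → 4
  π[g,c,y](S) → 4
  S → 4
  (π[g,c,y](S) ∪ S) → 8
  γ[c; COUNT(*)→b]((π[g,c,y](S) ∪ S)) → 4

E1 and E2 produce the same multiset:
c | b
1 | 2
3 | 2
7 | 2
8 | 2

yes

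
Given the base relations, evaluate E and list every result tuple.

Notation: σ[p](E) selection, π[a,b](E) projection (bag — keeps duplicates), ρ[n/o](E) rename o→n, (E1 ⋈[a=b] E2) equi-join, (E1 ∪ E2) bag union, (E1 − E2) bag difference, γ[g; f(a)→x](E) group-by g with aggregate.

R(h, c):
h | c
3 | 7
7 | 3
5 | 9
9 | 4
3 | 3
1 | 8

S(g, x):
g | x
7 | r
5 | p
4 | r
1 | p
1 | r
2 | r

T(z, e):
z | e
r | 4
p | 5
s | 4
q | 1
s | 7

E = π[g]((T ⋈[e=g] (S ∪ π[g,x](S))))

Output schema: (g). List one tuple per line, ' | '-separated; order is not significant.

Stepwise |·|:
  T → 5
  S → 6
  S → 6
  π[g,x](S) → 6
  (S ∪ π[g,x](S)) → 12
  (T ⋈[e=g] (S ∪ π[g,x](S))) → 12
  π[g]((T ⋈[e=g] (S ∪ π[g,x](S)))) → 12

== RESULT ==
g
1
1
1
1
4
4
4
4
5
5
7
7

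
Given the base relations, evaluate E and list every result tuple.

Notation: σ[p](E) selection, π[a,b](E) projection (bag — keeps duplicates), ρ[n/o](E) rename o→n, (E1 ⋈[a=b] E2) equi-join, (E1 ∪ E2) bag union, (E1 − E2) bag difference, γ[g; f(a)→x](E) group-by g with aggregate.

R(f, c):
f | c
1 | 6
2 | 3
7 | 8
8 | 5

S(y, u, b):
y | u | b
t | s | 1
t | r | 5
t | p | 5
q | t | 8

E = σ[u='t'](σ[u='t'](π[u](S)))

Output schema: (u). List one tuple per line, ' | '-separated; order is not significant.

Row counts bottom-up:
  S → 4
  π[u](S) → 4
  σ[u='t'](π[u](S)) → 1
  σ[u='t'](σ[u='t'](π[u](S))) → 1

== RESULT ==
u
t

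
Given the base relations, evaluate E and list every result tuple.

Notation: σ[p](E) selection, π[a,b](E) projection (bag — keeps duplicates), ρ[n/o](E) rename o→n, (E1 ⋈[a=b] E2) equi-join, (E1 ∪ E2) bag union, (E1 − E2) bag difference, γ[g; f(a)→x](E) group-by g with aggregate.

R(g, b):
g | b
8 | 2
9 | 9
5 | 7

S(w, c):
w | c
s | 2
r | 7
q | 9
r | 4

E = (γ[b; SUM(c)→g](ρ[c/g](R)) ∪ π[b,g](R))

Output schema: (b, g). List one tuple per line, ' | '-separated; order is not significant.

Per-node cardinality:
  R → 3
  ρ[c/g](R) → 3
  γ[b; SUM(c)→g](ρ[c/g](R)) → 3
  R → 3
  π[b,g](R) → 3
  (γ[b; SUM(c)→g](ρ[c/g](R)) ∪ π[b,g](R)) → 6

== RESULT ==
b | g
2 | 8
2 | 8
7 | 5
7 | 5
9 | 9
9 | 9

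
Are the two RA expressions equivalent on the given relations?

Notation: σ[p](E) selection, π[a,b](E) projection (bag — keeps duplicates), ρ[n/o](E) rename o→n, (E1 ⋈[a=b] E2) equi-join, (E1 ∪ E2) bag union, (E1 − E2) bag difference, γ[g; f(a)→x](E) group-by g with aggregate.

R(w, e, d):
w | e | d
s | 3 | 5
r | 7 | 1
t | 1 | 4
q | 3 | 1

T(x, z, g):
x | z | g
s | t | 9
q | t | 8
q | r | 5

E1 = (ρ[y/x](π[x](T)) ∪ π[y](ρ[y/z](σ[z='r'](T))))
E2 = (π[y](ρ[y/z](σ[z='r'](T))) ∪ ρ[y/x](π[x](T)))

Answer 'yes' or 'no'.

E1 stepwise |·|:
  T → 3
  π[x](T) → 3
  ρ[y/x](π[x](T)) → 3
  T → 3
  σ[z='r'](T) → 1
  ρ[y/z](σ[z='r'](T)) → 1
  π[y](ρ[y/z](σ[z='r'](T))) → 1
  (ρ[y/x](π[x](T)) ∪ π[y](ρ[y/z](σ[z='r'](T)))) → 4
E2 stepwise |·|:
  T → 3
  σ[z='r'](T) → 1
  ρ[y/z](σ[z='r'](T)) → 1
  π[y](ρ[y/z](σ[z='r'](T))) → 1
  T → 3
  π[x](T) → 3
  ρ[y/x](π[x](T)) → 3
  (π[y](ρ[y/z](σ[z='r'](T))) ∪ ρ[y/x](π[x](T))) → 4

E1 and E2 produce the same multiset:
y
q
q
r
s

yes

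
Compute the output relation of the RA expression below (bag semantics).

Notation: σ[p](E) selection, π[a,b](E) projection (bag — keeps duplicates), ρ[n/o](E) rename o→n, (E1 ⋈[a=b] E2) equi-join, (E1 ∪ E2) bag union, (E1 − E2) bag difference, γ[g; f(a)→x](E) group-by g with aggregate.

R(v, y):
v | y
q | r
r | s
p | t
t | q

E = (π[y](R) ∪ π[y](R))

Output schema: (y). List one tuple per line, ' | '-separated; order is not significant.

Per-node cardinality:
  R → 4
  π[y](R) → 4
  R → 4
  π[y](R) → 4
  (π[y](R) ∪ π[y](R)) → 8

== RESULT ==
y
q
q
r
r
s
s
t
t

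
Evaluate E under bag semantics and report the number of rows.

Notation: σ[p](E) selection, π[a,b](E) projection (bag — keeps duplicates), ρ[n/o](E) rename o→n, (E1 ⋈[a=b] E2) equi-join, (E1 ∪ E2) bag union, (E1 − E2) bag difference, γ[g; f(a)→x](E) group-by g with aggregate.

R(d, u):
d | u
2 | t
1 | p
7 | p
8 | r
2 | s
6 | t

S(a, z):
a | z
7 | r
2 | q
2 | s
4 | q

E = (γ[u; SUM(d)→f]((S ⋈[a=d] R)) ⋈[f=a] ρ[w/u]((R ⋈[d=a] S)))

Per-node cardinality:
  S → 4
  R → 6
  (S ⋈[a=d] R) → 5
  γ[u; SUM(d)→f]((S ⋈[a=d] R)) → 3
  R → 6
  S → 4
  (R ⋈[d=a] S) → 5
  ρ[w/u]((R ⋈[d=a] S)) → 5
  (γ[u; SUM(d)→f]((S ⋈[a=d] R)) ⋈[f=a] ρ[w/u]((R ⋈[d=a] S))) → 1

|E| = 1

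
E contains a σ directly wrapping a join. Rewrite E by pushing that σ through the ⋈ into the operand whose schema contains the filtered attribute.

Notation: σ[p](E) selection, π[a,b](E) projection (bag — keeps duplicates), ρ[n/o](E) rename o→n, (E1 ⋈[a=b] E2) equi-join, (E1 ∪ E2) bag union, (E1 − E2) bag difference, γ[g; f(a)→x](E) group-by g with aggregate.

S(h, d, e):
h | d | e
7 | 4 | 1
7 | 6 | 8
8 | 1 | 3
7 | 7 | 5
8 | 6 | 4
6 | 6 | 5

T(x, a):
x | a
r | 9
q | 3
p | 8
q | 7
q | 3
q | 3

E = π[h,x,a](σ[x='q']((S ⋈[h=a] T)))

σ filters on x, owned by the right side.
E' = π[h,x,a]((S ⋈[h=a] σ[x='q'](T)))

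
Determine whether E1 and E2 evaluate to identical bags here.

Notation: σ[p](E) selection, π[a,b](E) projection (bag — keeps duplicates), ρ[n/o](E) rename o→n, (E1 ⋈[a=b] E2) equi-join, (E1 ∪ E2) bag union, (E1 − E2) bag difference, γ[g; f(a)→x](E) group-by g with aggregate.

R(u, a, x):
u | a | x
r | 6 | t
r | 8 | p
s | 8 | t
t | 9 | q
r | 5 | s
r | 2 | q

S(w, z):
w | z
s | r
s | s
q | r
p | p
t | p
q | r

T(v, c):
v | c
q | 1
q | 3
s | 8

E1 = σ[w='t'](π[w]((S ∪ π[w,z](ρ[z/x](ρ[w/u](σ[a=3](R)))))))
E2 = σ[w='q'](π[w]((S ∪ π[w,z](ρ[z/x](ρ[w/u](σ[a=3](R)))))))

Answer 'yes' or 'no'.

E1 stepwise |·|:
  S → 6
  R → 6
  σ[a=3](R) → 0
  ρ[w/u](σ[a=3](R)) → 0
  ρ[z/x](ρ[w/u](σ[a=3](R))) → 0
  π[w,z](ρ[z/x](ρ[w/u](σ[a=3](R)))) → 0
  (S ∪ π[w,z](ρ[z/x](ρ[w/u](σ[a=3](R))))) → 6
  π[w]((S ∪ π[w,z](ρ[z/x](ρ[w/u](σ[a=3](R)))))) → 6
  σ[w='t'](π[w]((S ∪ π[w,z](ρ[z/x](ρ[w/u](σ[a=3](R))))))) → 1
E2 stepwise |·|:
  S → 6
  R → 6
  σ[a=3](R) → 0
  ρ[w/u](σ[a=3](R)) → 0
  ρ[z/x](ρ[w/u](σ[a=3](R))) → 0
  π[w,z](ρ[z/x](ρ[w/u](σ[a=3](R)))) → 0
  (S ∪ π[w,z](ρ[z/x](ρ[w/u](σ[a=3](R))))) → 6
  π[w]((S ∪ π[w,z](ρ[z/x](ρ[w/u](σ[a=3](R)))))) → 6
  σ[w='q'](π[w]((S ∪ π[w,z](ρ[z/x](ρ[w/u](σ[a=3](R))))))) → 2

E1 result:
w
t
E2 result:
w
q
q
Witness: ('t',) appears 1× in E1 but 0× in E2.

no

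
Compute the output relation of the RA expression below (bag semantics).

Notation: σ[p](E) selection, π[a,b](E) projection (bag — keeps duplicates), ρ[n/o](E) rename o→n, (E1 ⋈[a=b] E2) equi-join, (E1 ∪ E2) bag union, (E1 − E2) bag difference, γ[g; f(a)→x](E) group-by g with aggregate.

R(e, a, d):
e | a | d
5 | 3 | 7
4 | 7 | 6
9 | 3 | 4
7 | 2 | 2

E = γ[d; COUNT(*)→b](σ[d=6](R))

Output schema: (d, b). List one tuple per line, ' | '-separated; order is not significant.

Stepwise |·|:
  R → 4
  σ[d=6](R) → 1
  γ[d; COUNT(*)→b](σ[d=6](R)) → 1

== RESULT ==
d | b
6 | 1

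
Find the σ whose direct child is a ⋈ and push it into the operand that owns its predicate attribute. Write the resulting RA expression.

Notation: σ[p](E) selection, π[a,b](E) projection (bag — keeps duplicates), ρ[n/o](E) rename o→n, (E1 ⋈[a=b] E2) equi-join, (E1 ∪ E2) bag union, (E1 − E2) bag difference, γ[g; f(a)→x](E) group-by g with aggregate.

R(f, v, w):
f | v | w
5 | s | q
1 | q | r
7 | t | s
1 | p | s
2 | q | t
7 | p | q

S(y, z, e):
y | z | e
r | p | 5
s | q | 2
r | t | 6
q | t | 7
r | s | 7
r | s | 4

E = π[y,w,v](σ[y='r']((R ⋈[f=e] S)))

σ filters on y, owned by the right side.
E' = π[y,w,v]((R ⋈[f=e] σ[y='r'](S)))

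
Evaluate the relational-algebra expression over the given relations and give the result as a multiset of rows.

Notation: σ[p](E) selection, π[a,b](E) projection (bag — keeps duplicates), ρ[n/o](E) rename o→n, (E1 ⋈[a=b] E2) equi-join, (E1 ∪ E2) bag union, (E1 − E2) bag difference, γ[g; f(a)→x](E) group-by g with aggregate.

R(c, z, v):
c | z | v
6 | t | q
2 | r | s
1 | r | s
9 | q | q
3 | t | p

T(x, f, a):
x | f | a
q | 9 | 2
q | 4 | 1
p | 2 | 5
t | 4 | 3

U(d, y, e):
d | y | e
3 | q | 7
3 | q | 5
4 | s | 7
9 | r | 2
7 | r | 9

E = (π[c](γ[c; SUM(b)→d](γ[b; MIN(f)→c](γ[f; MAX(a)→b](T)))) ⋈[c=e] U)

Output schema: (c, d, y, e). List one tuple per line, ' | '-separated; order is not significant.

Per-node cardinality:
  T → 4
  γ[f; MAX(a)→b](T) → 3
  γ[b; MIN(f)→c](γ[f; MAX(a)→b](T)) → 3
  γ[c; SUM(b)→d](γ[b; MIN(f)→c](γ[f; MAX(a)→b](T))) → 3
  π[c](γ[c; SUM(b)→d](γ[b; MIN(f)→c](γ[f; MAX(a)→b](T)))) → 3
  U → 5
  (π[c](γ[c; SUM(b)→d](γ[b; MIN(f)→c](γ[f; MAX(a)→b](T)))) ⋈[c=e] U) → 2

== RESULT ==
c | d | y | e
2 | 9 | r | 2
9 | 7 | r | 9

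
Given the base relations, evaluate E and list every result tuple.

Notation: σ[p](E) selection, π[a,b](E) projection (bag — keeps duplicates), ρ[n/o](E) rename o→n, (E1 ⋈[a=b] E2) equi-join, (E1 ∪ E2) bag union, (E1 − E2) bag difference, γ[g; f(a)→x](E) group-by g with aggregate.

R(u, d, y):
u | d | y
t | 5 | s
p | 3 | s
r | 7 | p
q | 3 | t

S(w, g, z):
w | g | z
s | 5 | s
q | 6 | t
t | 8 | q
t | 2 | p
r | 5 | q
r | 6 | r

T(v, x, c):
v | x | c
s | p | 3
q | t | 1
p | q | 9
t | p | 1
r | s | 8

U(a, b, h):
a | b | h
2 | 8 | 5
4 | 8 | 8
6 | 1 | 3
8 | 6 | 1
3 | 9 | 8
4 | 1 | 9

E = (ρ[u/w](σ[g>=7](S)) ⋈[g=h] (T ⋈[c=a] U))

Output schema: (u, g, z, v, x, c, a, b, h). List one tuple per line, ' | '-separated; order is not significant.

Stepwise |·|:
  S → 6
  σ[g>=7](S) → 1
  ρ[u/w](σ[g>=7](S)) → 1
  T → 5
  U → 6
  (T ⋈[c=a] U) → 2
  (ρ[u/w](σ[g>=7](S)) ⋈[g=h] (T ⋈[c=a] U)) → 1

== RESULT ==
u | g | z | v | x | c | a | b | h
t | 8 | q | s | p | 3 | 3 | 9 | 8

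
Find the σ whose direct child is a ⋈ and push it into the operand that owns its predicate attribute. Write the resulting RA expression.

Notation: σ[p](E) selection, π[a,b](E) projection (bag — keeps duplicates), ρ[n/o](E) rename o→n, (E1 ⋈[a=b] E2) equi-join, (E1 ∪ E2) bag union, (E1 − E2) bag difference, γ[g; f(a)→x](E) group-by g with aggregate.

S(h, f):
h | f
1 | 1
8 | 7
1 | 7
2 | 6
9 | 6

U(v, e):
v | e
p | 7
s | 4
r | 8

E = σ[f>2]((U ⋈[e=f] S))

σ filters on f, owned by the right side.
E' = (U ⋈[e=f] σ[f>2](S))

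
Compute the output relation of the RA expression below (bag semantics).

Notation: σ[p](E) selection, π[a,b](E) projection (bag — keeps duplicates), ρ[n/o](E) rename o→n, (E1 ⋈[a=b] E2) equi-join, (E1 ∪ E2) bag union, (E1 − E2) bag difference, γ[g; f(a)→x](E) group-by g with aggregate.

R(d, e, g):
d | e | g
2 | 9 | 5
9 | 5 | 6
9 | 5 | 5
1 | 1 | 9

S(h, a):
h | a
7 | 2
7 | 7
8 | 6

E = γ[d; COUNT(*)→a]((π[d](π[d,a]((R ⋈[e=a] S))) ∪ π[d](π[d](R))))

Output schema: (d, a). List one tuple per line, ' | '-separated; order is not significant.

Subexpression sizes:
  R → 4
  S → 3
  (R ⋈[e=a] S) → 0
  π[d,a]((R ⋈[e=a] S)) → 0
  π[d](π[d,a]((R ⋈[e=a] S))) → 0
  R → 4
  π[d](R) → 4
  π[d](π[d](R)) → 4
  (π[d](π[d,a]((R ⋈[e=a] S))) ∪ π[d](π[d](R))) → 4
  γ[d; COUNT(*)→a]((π[d](π[d,a]((R ⋈[e=a] S))) ∪ π[d](π[d](R)))) → 3

== RESULT ==
d | a
1 | 1
2 | 1
9 | 2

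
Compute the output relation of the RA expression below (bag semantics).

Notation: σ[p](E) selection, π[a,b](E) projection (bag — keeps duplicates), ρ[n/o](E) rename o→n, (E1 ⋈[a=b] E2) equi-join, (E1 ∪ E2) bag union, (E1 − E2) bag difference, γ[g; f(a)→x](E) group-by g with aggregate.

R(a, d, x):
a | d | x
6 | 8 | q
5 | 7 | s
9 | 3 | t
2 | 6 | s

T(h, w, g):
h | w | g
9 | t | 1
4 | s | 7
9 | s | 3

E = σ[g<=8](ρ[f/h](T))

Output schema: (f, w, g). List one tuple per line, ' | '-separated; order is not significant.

Subexpression sizes:
  T → 3
  ρ[f/h](T) → 3
  σ[g<=8](ρ[f/h](T)) → 3

== RESULT ==
f | w | g
4 | s | 7
9 | s | 3
9 | t | 1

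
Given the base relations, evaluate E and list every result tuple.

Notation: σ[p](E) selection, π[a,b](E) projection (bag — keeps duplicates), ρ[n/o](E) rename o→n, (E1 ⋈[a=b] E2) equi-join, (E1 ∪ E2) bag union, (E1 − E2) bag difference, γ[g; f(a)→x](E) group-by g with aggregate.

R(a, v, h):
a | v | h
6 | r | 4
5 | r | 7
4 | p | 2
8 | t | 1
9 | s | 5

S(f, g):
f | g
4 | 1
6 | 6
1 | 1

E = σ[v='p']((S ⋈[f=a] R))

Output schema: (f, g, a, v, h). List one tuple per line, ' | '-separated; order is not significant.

Stepwise |·|:
  S → 3
  R → 5
  (S ⋈[f=a] R) → 2
  σ[v='p']((S ⋈[f=a] R)) → 1

== RESULT ==
f | g | a | v | h
4 | 1 | 4 | p | 2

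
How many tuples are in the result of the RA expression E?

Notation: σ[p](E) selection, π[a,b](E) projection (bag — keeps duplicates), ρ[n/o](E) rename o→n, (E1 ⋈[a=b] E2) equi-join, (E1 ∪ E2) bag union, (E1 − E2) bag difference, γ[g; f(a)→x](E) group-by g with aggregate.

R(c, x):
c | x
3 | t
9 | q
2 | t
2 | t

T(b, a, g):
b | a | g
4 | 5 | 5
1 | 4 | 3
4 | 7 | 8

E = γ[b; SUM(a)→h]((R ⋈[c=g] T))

Per-node cardinality:
  R → 4
  T → 3
  (R ⋈[c=g] T) → 1
  γ[b; SUM(a)→h]((R ⋈[c=g] T)) → 1

|E| = 1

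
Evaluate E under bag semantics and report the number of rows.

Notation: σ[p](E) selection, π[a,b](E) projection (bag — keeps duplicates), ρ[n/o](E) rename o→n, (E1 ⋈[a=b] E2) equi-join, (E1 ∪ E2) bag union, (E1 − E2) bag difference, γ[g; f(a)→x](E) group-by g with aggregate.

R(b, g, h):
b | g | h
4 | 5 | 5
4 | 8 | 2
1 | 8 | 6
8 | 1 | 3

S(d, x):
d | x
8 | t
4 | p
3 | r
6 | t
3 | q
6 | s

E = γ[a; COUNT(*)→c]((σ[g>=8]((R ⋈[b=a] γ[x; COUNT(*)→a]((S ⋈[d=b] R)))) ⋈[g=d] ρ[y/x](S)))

Per-node cardinality:
  R → 4
  S → 6
  R → 4
  (S ⋈[d=b] R) → 3
  γ[x; COUNT(*)→a]((S ⋈[d=b] R)) → 2
  (R ⋈[b=a] γ[x; COUNT(*)→a]((S ⋈[d=b] R))) → 1
  σ[g>=8]((R ⋈[b=a] γ[x; COUNT(*)→a]((S ⋈[d=b] R)))) → 1
  S → 6
  ρ[y/x](S) → 6
  (σ[g>=8]((R ⋈[b=a] γ[x; COUNT(*)→a]((S ⋈[d=b] R)))) ⋈[g=d] ρ[y/x](S)) → 1
  γ[a; COUNT(*)→c]((σ[g>=8]((R ⋈[b=a] γ[x; COUNT(*)→a]((S ⋈[d=b] R)))) ⋈[g=d] ρ[y/x](S))) → 1

|E| = 1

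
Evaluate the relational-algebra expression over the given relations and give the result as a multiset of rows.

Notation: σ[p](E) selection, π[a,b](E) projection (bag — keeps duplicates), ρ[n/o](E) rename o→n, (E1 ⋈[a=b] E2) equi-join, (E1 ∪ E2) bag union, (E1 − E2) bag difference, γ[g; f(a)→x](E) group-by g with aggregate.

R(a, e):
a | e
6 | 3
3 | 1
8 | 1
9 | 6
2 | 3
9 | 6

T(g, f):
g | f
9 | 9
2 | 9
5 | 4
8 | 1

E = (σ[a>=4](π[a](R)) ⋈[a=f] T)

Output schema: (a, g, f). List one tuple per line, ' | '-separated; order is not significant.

Per-node cardinality:
  R → 6
  π[a](R) → 6
  σ[a>=4](π[a](R)) → 4
  T → 4
  (σ[a>=4](π[a](R)) ⋈[a=f] T) → 4

== RESULT ==
a | g | f
9 | 2 | 9
9 | 2 | 9
9 | 9 | 9
9 | 9 | 9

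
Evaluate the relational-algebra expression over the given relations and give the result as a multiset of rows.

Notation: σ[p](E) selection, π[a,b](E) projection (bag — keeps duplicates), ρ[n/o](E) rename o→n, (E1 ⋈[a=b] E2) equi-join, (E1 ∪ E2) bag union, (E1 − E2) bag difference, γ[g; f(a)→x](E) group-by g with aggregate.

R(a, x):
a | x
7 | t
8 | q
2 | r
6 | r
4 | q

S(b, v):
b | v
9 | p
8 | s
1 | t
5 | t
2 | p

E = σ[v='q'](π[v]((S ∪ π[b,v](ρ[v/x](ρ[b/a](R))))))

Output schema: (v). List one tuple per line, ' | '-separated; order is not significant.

Subexpression sizes:
  S → 5
  R → 5
  ρ[b/a](R) → 5
  ρ[v/x](ρ[b/a](R)) → 5
  π[b,v](ρ[v/x](ρ[b/a](R))) → 5
  (S ∪ π[b,v](ρ[v/x](ρ[b/a](R)))) → 10
  π[v]((S ∪ π[b,v](ρ[v/x](ρ[b/a](R))))) → 10
  σ[v='q'](π[v]((S ∪ π[b,v](ρ[v/x](ρ[b/a](R)))))) → 2

== RESULT ==
v
q
q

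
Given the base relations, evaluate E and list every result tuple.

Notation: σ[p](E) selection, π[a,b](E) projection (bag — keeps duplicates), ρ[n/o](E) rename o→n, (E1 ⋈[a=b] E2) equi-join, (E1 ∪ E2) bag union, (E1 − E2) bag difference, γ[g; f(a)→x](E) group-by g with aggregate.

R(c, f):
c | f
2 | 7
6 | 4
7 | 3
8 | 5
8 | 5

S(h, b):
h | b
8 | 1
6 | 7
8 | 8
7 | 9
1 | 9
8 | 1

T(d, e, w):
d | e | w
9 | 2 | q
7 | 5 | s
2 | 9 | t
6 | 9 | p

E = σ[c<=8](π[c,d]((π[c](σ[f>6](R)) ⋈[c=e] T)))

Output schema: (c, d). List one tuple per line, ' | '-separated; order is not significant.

Stepwise |·|:
  R → 5
  σ[f>6](R) → 1
  π[c](σ[f>6](R)) → 1
  T → 4
  (π[c](σ[f>6](R)) ⋈[c=e] T) → 1
  π[c,d]((π[c](σ[f>6](R)) ⋈[c=e] T)) → 1
  σ[c<=8](π[c,d]((π[c](σ[f>6](R)) ⋈[c=e] T))) → 1

== RESULT ==
c | d
2 | 9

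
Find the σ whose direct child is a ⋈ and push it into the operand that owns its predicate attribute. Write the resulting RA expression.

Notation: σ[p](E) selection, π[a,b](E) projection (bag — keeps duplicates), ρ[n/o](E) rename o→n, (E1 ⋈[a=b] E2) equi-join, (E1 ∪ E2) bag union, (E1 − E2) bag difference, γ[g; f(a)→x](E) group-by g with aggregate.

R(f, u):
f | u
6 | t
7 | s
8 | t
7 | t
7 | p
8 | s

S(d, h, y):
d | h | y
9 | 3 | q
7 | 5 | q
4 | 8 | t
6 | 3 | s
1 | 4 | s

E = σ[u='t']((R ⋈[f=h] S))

σ filters on u, owned by the left side.
E' = (σ[u='t'](R) ⋈[f=h] S)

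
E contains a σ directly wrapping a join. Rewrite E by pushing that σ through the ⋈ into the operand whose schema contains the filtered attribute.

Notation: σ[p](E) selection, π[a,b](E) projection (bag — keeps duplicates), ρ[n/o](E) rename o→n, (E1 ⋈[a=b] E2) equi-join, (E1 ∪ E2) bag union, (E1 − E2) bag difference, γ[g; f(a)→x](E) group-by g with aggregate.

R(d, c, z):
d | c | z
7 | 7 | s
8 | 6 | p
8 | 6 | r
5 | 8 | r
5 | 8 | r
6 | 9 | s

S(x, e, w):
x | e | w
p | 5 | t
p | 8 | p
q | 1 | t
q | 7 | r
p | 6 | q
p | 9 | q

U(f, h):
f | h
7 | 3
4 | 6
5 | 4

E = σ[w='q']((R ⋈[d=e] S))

σ filters on w, owned by the right side.
E' = (R ⋈[d=e] σ[w='q'](S))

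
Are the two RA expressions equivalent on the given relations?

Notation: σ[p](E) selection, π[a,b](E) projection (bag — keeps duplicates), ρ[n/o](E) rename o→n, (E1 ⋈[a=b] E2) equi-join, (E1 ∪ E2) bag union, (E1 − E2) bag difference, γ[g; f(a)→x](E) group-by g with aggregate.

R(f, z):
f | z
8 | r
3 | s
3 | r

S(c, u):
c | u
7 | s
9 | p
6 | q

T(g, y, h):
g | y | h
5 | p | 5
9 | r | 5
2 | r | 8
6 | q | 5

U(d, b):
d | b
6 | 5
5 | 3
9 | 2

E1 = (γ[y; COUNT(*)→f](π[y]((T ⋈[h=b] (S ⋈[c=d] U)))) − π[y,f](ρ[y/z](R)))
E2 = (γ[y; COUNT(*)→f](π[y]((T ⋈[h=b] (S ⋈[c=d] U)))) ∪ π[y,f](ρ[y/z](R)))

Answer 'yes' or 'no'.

E1 stepwise |·|:
  T → 4
  S → 3
  U → 3
  (S ⋈[c=d] U) → 2
  (T ⋈[h=b] (S ⋈[c=d] U)) → 3
  π[y]((T ⋈[h=b] (S ⋈[c=d] U))) → 3
  γ[y; COUNT(*)→f](π[y]((T ⋈[h=b] (S ⋈[c=d] U)))) → 3
  R → 3
  ρ[y/z](R) → 3
  π[y,f](ρ[y/z](R)) → 3
  (γ[y; COUNT(*)→f](π[y]((T ⋈[h=b] (S ⋈[c=d] U)))) − π[y,f](ρ[y/z](R))) → 3
E2 stepwise |·|:
  T → 4
  S → 3
  U → 3
  (S ⋈[c=d] U) → 2
  (T ⋈[h=b] (S ⋈[c=d] U)) → 3
  π[y]((T ⋈[h=b] (S ⋈[c=d] U))) → 3
  γ[y; COUNT(*)→f](π[y]((T ⋈[h=b] (S ⋈[c=d] U)))) → 3
  R → 3
  ρ[y/z](R) → 3
  π[y,f](ρ[y/z](R)) → 3
  (γ[y; COUNT(*)→f](π[y]((T ⋈[h=b] (S ⋈[c=d] U)))) ∪ π[y,f](ρ[y/z](R))) → 6

E1 result:
y | f
p | 1
q | 1
r | 1
E2 result:
y | f
p | 1
q | 1
r | 1
r | 3
r | 8
s | 3
Witness: ('r', 3) appears 0× in E1 but 1× in E2.

no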